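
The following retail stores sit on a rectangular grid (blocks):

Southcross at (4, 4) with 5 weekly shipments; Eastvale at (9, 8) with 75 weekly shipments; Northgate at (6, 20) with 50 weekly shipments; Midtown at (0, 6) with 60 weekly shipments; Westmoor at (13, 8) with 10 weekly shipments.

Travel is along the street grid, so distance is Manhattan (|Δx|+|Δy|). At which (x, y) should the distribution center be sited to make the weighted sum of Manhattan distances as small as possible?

Manhattan distance separates: Σwᵢ(|x−xᵢ|+|y−yᵢ|) = Σwᵢ|x−xᵢ| + Σwᵢ|y−yᵢ|, so x and y are optimised independently as 1-D weighted medians.
Total weight W = 200; half = 100.
x-coordinate, sorted with cumulative weight:
  x=0 (Midtown, w=60) cum 60
  x=4 (Southcross, w=5) cum 65
  x=6 (Northgate, w=50) cum 115  ← median
  x=9 (Eastvale, w=75) cum 190
  x=13 (Westmoor, w=10) cum 200
⇒ x* = 6
y-coordinate, sorted with cumulative weight:
  y=4 (Southcross, w=5) cum 5
  y=6 (Midtown, w=60) cum 65
  y=8 (Eastvale, w=75) cum 140  ← median
  y=8 (Westmoor, w=10) cum 150
  y=20 (Northgate, w=50) cum 200
⇒ y* = 8

(6, 8)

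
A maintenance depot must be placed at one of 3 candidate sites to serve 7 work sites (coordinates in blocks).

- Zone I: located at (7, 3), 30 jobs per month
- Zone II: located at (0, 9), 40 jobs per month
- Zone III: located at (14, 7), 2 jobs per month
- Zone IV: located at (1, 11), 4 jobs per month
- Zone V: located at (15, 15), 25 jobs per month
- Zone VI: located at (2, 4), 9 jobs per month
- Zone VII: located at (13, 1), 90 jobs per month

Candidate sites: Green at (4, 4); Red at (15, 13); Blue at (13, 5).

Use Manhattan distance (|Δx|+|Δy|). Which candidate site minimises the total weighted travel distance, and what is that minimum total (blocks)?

Blue, total 1766 blocks

Total weighted distance at each candidate:
  Green (4, 4): total = 2194
  Red (15, 13): total = 2886
  Blue (13, 5): total = 1766
Minimum is at Blue with total 1766 blocks.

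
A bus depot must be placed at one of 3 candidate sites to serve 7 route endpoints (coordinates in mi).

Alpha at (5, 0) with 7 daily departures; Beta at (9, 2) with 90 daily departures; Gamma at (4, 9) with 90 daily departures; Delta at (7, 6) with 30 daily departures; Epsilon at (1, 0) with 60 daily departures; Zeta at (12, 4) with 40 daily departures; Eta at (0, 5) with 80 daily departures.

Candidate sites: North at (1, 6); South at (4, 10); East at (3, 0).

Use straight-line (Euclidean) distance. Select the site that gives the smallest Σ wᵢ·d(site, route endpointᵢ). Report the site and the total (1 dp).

Total weighted distance at each candidate:
  North (1, 6): total = 2337.7
  South (4, 10): total = 2698.1
  East (3, 0): total = 2595.0
Minimum is at North with total 2337.7 mi.

North, total 2337.7 mi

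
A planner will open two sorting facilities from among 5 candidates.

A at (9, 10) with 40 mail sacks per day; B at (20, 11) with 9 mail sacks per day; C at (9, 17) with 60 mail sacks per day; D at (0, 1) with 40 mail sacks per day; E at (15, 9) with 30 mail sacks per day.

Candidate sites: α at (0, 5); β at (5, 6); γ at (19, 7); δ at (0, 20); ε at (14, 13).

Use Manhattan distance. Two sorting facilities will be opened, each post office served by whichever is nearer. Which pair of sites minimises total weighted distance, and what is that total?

{α, ε}, total 1242

Evaluate every pair (each demand assigned to the nearer of the two):
  {α, ε}: total = 1242
  {β, ε}: total = 1482
  {δ, ε}: total = 1842
  {β, γ}: total = 1845
  {α, β}: total = 1950
  {β, δ}: total = 2010
  {γ, ε}: total = 2055
  {α, γ}: total = 2105
  {γ, δ}: total = 2225
  {α, δ}: total = 2244
Best pair: {α, ε} with total 1242.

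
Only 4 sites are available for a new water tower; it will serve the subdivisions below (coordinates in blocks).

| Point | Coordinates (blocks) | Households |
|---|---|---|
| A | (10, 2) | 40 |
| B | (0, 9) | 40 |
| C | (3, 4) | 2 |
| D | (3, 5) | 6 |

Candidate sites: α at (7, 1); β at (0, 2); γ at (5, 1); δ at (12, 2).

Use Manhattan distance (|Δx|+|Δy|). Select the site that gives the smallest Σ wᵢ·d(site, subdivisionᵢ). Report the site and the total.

β, total 726 blocks

Total weighted distance at each candidate:
  α (7, 1): total = 822
  β (0, 2): total = 726
  γ (5, 1): total = 806
  δ (12, 2): total = 934
Minimum is at β with total 726 blocks.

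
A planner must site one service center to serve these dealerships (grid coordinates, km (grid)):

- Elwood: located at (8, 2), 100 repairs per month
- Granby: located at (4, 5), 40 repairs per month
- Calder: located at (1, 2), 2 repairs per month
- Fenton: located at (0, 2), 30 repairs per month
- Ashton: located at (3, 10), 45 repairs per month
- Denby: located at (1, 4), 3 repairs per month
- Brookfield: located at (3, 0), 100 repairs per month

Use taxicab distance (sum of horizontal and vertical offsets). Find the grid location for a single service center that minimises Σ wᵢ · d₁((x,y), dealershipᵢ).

Manhattan distance separates: Σwᵢ(|x−xᵢ|+|y−yᵢ|) = Σwᵢ|x−xᵢ| + Σwᵢ|y−yᵢ|, so x and y are optimised independently as 1-D weighted medians.
Total weight W = 320; half = 160.
x-coordinate, sorted with cumulative weight:
  x=0 (Fenton, w=30) cum 30
  x=1 (Calder, w=2) cum 32
  x=1 (Denby, w=3) cum 35
  x=3 (Ashton, w=45) cum 80
  x=3 (Brookfield, w=100) cum 180  ← median
  x=4 (Granby, w=40) cum 220
  x=8 (Elwood, w=100) cum 320
⇒ x* = 3
y-coordinate, sorted with cumulative weight:
  y=0 (Brookfield, w=100) cum 100
  y=2 (Elwood, w=100) cum 200  ← median
  y=2 (Calder, w=2) cum 202
  y=2 (Fenton, w=30) cum 232
  y=4 (Denby, w=3) cum 235
  y=5 (Granby, w=40) cum 275
  y=10 (Ashton, w=45) cum 320
⇒ y* = 2

(3, 2)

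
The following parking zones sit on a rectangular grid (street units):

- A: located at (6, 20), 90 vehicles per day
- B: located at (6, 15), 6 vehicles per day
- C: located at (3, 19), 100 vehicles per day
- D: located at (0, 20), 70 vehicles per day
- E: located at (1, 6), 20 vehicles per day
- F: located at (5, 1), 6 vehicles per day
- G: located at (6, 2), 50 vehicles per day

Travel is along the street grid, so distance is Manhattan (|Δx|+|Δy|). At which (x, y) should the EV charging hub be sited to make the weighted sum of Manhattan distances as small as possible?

(3, 19)

Manhattan distance separates: Σwᵢ(|x−xᵢ|+|y−yᵢ|) = Σwᵢ|x−xᵢ| + Σwᵢ|y−yᵢ|, so x and y are optimised independently as 1-D weighted medians.
Total weight W = 342; half = 171.
x-coordinate, sorted with cumulative weight:
  x=0 (D, w=70) cum 70
  x=1 (E, w=20) cum 90
  x=3 (C, w=100) cum 190  ← median
  x=5 (F, w=6) cum 196
  x=6 (A, w=90) cum 286
  x=6 (B, w=6) cum 292
  x=6 (G, w=50) cum 342
⇒ x* = 3
y-coordinate, sorted with cumulative weight:
  y=1 (F, w=6) cum 6
  y=2 (G, w=50) cum 56
  y=6 (E, w=20) cum 76
  y=15 (B, w=6) cum 82
  y=19 (C, w=100) cum 182  ← median
  y=20 (A, w=90) cum 272
  y=20 (D, w=70) cum 342
⇒ y* = 19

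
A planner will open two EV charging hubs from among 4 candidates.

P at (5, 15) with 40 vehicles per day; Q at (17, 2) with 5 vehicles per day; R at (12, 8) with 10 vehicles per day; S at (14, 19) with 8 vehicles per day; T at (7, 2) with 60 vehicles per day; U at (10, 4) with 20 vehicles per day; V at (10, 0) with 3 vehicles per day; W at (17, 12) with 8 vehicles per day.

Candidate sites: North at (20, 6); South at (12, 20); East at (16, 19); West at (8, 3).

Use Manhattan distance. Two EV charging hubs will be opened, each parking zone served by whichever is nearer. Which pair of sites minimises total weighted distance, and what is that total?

{South, West}, total 943

Evaluate every pair (each demand assigned to the nearer of the two):
  {South, West}: total = 943
  {East, West}: total = 1015
  {North, West}: total = 1144
  {North, South}: total = 2019
  {North, East}: total = 2123
  {South, East}: total = 2576
Best pair: {South, West} with total 943.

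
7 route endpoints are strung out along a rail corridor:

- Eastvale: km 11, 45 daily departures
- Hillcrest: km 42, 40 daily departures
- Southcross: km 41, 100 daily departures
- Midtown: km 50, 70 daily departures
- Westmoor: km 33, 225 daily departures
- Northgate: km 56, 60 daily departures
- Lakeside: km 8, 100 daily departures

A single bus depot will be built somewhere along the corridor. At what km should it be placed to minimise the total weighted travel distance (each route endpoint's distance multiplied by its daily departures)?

For a sum of weighted absolute distances on a line, the optimum is the weighted median (not the mean). Total weight W = 640; half-weight = 320.
Sort by position and accumulate weight:
  km 8 (Lakeside, w=100) → cum 100
  km 11 (Eastvale, w=45) → cum 145
  km 33 (Westmoor, w=225) → cum 370  ≥ 320 → median here
  km 41 (Southcross, w=100) → cum 470
  km 42 (Hillcrest, w=40) → cum 510
  km 50 (Midtown, w=70) → cum 580
  km 56 (Northgate, w=60) → cum 640
Optimal location: km 33.

x = 33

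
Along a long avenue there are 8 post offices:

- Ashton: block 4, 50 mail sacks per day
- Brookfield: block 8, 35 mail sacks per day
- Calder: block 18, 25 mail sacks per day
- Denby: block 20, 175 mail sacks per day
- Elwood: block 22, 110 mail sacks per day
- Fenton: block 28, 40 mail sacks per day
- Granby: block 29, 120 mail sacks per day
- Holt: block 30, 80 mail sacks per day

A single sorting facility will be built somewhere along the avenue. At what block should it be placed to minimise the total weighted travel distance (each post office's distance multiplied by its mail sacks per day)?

For a sum of weighted absolute distances on a line, the optimum is the weighted median (not the mean). Total weight W = 635; half-weight = 317.5.
Sort by position and accumulate weight:
  block 4 (Ashton, w=50) → cum 50
  block 8 (Brookfield, w=35) → cum 85
  block 18 (Calder, w=25) → cum 110
  block 20 (Denby, w=175) → cum 285
  block 22 (Elwood, w=110) → cum 395  ≥ 317.5 → median here
  block 28 (Fenton, w=40) → cum 435
  block 29 (Granby, w=120) → cum 555
  block 30 (Holt, w=80) → cum 635
Optimal location: block 22.

x = 22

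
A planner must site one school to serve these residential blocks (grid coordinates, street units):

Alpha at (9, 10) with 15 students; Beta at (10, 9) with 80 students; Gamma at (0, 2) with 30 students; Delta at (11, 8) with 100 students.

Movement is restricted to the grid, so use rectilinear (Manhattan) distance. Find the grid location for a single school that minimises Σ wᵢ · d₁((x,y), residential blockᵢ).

Manhattan distance separates: Σwᵢ(|x−xᵢ|+|y−yᵢ|) = Σwᵢ|x−xᵢ| + Σwᵢ|y−yᵢ|, so x and y are optimised independently as 1-D weighted medians.
Total weight W = 225; half = 112.5.
x-coordinate, sorted with cumulative weight:
  x=0 (Gamma, w=30) cum 30
  x=9 (Alpha, w=15) cum 45
  x=10 (Beta, w=80) cum 125  ← median
  x=11 (Delta, w=100) cum 225
⇒ x* = 10
y-coordinate, sorted with cumulative weight:
  y=2 (Gamma, w=30) cum 30
  y=8 (Delta, w=100) cum 130  ← median
  y=9 (Beta, w=80) cum 210
  y=10 (Alpha, w=15) cum 225
⇒ y* = 8

(10, 8)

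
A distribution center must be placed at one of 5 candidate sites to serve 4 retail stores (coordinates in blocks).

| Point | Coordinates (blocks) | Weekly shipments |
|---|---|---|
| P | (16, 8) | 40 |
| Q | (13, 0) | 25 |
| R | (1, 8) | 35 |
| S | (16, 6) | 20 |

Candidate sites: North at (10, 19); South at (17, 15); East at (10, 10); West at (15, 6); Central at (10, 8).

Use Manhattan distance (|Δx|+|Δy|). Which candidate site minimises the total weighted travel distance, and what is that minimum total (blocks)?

Total weighted distance at each candidate:
  North (10, 19): total = 2310
  South (17, 15): total = 1800
  East (10, 10): total = 1230
  West (15, 6): total = 900
  Central (10, 8): total = 990
Minimum is at West with total 900 blocks.

West, total 900 blocks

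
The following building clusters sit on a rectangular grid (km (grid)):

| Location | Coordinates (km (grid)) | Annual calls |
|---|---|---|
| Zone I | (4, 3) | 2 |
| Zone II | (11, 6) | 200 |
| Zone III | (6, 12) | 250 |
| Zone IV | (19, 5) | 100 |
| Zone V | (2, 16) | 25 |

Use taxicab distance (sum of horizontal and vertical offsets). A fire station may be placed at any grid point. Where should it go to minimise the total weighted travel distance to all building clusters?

(11, 6)

Manhattan distance separates: Σwᵢ(|x−xᵢ|+|y−yᵢ|) = Σwᵢ|x−xᵢ| + Σwᵢ|y−yᵢ|, so x and y are optimised independently as 1-D weighted medians.
Total weight W = 577; half = 288.5.
x-coordinate, sorted with cumulative weight:
  x=2 (Zone V, w=25) cum 25
  x=4 (Zone I, w=2) cum 27
  x=6 (Zone III, w=250) cum 277
  x=11 (Zone II, w=200) cum 477  ← median
  x=19 (Zone IV, w=100) cum 577
⇒ x* = 11
y-coordinate, sorted with cumulative weight:
  y=3 (Zone I, w=2) cum 2
  y=5 (Zone IV, w=100) cum 102
  y=6 (Zone II, w=200) cum 302  ← median
  y=12 (Zone III, w=250) cum 552
  y=16 (Zone V, w=25) cum 577
⇒ y* = 6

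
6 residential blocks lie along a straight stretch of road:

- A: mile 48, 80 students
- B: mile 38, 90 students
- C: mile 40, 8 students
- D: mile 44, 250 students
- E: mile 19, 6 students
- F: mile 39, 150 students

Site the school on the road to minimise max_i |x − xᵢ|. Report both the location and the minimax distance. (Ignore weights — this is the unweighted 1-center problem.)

location 33.5, max distance 14.5

The 1-center on a line is the midpoint of the two extreme points: leftmost at 19, rightmost at 48.
Optimal location = (19 + 48)/2 = 33.5; maximum distance = (48 − 19)/2 = 14.5.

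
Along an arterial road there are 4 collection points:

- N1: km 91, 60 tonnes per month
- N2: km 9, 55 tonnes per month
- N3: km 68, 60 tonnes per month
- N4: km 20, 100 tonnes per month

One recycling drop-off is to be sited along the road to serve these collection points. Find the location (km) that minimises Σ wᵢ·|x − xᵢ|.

For a sum of weighted absolute distances on a line, the optimum is the weighted median (not the mean). Total weight W = 275; half-weight = 137.5.
Sort by position and accumulate weight:
  km 9 (N2, w=55) → cum 55
  km 20 (N4, w=100) → cum 155  ≥ 137.5 → median here
  km 68 (N3, w=60) → cum 215
  km 91 (N1, w=60) → cum 275
Optimal location: km 20.

x = 20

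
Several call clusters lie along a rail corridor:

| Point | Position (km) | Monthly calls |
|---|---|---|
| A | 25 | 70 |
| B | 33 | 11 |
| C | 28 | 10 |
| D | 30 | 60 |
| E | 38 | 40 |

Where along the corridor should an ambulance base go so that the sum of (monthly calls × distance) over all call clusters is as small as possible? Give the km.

For a sum of weighted absolute distances on a line, the optimum is the weighted median (not the mean). Total weight W = 191; half-weight = 95.5.
Sort by position and accumulate weight:
  km 25 (A, w=70) → cum 70
  km 28 (C, w=10) → cum 80
  km 30 (D, w=60) → cum 140  ≥ 95.5 → median here
  km 33 (B, w=11) → cum 151
  km 38 (E, w=40) → cum 191
Optimal location: km 30.

x = 30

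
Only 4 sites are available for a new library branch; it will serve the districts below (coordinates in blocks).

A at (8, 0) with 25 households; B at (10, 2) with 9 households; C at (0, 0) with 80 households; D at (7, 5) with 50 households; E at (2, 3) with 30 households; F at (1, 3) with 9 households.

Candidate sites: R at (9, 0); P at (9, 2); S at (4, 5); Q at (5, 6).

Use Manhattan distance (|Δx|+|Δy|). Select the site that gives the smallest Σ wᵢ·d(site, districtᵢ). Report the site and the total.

S, total 1341 blocks

Total weighted distance at each candidate:
  R (9, 0): total = 1521
  P (9, 2): total = 1535
  S (4, 5): total = 1341
  Q (5, 6): total = 1579
Minimum is at S with total 1341 blocks.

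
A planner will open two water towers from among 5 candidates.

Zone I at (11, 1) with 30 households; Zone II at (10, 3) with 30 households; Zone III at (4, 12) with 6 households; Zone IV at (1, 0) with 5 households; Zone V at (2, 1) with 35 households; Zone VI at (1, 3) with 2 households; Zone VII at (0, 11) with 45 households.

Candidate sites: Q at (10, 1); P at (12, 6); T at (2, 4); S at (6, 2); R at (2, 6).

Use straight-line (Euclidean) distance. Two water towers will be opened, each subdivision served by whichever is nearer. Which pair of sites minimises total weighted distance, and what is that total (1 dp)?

{Q, R}, total 582.0

Evaluate every pair (each demand assigned to the nearer of the two):
  {Q, R}: total = 582.0
  {Q, T}: total = 595.5
  {S, R}: total = 734.5
  {P, R}: total = 753.2
  {P, T}: total = 766.7
  {T, S}: total = 782.2
  {Q, S}: total = 819.4
  {T, R}: total = 935.2
  {P, S}: total = 989.3
  {Q, P}: total = 1078.7
Best pair: {Q, R} with total 582.0.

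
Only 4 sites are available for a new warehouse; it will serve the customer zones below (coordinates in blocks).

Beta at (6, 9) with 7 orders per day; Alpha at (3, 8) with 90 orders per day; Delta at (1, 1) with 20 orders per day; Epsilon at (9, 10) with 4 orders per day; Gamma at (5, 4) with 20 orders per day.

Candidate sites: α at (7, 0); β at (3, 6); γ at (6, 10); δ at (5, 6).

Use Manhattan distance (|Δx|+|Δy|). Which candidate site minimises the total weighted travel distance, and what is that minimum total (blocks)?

Total weighted distance at each candidate:
  α (7, 0): total = 1458
  β (3, 6): total = 482
  γ (6, 10): total = 889
  δ (5, 6): total = 640
Minimum is at β with total 482 blocks.

β, total 482 blocks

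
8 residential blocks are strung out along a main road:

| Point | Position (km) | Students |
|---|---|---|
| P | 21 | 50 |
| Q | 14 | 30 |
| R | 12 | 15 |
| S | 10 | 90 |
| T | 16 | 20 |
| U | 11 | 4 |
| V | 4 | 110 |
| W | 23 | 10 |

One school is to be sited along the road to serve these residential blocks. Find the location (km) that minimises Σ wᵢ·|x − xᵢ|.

x = 10

For a sum of weighted absolute distances on a line, the optimum is the weighted median (not the mean). Total weight W = 329; half-weight = 164.5.
Sort by position and accumulate weight:
  km 4 (V, w=110) → cum 110
  km 10 (S, w=90) → cum 200  ≥ 164.5 → median here
  km 11 (U, w=4) → cum 204
  km 12 (R, w=15) → cum 219
  km 14 (Q, w=30) → cum 249
  km 16 (T, w=20) → cum 269
  km 21 (P, w=50) → cum 319
  km 23 (W, w=10) → cum 329
Optimal location: km 10.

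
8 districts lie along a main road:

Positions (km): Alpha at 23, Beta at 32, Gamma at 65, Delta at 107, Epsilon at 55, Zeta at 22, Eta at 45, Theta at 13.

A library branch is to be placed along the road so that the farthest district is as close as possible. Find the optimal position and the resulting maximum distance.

The 1-center on a line is the midpoint of the two extreme points: leftmost at 13, rightmost at 107.
Optimal location = (13 + 107)/2 = 60; maximum distance = (107 − 13)/2 = 47.

location 60, max distance 47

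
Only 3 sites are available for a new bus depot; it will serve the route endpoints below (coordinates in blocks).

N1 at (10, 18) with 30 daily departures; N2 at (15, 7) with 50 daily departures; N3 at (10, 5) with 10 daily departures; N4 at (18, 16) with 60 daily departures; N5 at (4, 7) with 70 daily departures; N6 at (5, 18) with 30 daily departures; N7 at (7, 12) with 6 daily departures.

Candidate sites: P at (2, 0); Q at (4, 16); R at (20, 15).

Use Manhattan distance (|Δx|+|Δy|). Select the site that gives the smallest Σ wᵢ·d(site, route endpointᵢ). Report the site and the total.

Q, total 3012 blocks

Total weighted distance at each candidate:
  P (2, 0): total = 5192
  Q (4, 16): total = 3012
  R (20, 15): total = 3736
Minimum is at Q with total 3012 blocks.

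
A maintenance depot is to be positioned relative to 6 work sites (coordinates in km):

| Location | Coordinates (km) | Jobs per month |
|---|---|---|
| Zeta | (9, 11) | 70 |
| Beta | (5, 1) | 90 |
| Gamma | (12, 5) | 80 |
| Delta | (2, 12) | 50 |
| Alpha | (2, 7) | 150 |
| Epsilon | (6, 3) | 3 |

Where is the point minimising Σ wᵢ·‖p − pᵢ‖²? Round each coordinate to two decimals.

The minimiser of Σwᵢ‖p−pᵢ‖² is the weighted centroid p* = (Σwᵢpᵢ)/(Σwᵢ).
Σwᵢ = 443.
Σwᵢxᵢ = 70·9 + 90·5 + 80·12 + 50·2 + 150·2 + 3·6 = 2458.
Σwᵢyᵢ = 70·11 + 90·1 + 80·5 + 50·12 + 150·7 + 3·3 = 2919.
x* = 2458/443 = 5.55, y* = 2919/443 = 6.59.

(5.55, 6.59)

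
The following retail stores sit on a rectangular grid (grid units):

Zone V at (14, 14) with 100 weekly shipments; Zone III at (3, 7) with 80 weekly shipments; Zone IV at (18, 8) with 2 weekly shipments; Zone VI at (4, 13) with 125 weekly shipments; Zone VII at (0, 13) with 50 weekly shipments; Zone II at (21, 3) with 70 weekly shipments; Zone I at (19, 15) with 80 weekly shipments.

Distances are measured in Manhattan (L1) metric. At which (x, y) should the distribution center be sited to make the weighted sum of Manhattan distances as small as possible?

Manhattan distance separates: Σwᵢ(|x−xᵢ|+|y−yᵢ|) = Σwᵢ|x−xᵢ| + Σwᵢ|y−yᵢ|, so x and y are optimised independently as 1-D weighted medians.
Total weight W = 507; half = 253.5.
x-coordinate, sorted with cumulative weight:
  x=0 (Zone VII, w=50) cum 50
  x=3 (Zone III, w=80) cum 130
  x=4 (Zone VI, w=125) cum 255  ← median
  x=14 (Zone V, w=100) cum 355
  x=18 (Zone IV, w=2) cum 357
  x=19 (Zone I, w=80) cum 437
  x=21 (Zone II, w=70) cum 507
⇒ x* = 4
y-coordinate, sorted with cumulative weight:
  y=3 (Zone II, w=70) cum 70
  y=7 (Zone III, w=80) cum 150
  y=8 (Zone IV, w=2) cum 152
  y=13 (Zone VI, w=125) cum 277  ← median
  y=13 (Zone VII, w=50) cum 327
  y=14 (Zone V, w=100) cum 427
  y=15 (Zone I, w=80) cum 507
⇒ y* = 13

(4, 13)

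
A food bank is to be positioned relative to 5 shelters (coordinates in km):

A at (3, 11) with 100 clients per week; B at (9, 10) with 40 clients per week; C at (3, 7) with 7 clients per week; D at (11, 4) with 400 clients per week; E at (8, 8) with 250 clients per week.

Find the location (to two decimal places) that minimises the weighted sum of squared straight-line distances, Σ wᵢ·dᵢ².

(8.88, 6.46)

The minimiser of Σwᵢ‖p−pᵢ‖² is the weighted centroid p* = (Σwᵢpᵢ)/(Σwᵢ).
Σwᵢ = 797.
Σwᵢxᵢ = 100·3 + 40·9 + 7·3 + 400·11 + 250·8 = 7081.
Σwᵢyᵢ = 100·11 + 40·10 + 7·7 + 400·4 + 250·8 = 5149.
x* = 7081/797 = 8.88, y* = 5149/797 = 6.46.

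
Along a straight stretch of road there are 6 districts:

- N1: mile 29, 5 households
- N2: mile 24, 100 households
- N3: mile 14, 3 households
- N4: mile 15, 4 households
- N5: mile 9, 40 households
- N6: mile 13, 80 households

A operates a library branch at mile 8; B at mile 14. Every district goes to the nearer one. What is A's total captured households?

The indifferent point is the midpoint (8+14)/2 = 11; districts left of it (closer to A at 8) go to A, those right go to B.
  N5 at 9 (w=40) → A
  N6 at 13 (w=80) → B
  N3 at 14 (w=3) → B
  N4 at 15 (w=4) → B
  N2 at 24 (w=100) → B
  N1 at 29 (w=5) → B
A captures 40; B captures 192.

40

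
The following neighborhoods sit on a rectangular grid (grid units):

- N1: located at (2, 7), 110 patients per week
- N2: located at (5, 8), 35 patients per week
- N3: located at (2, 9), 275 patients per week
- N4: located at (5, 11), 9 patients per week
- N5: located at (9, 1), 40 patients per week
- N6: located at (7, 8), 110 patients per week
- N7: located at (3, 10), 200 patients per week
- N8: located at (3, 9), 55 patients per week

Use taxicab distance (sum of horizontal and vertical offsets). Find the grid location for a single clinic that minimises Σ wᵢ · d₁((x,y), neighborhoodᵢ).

Manhattan distance separates: Σwᵢ(|x−xᵢ|+|y−yᵢ|) = Σwᵢ|x−xᵢ| + Σwᵢ|y−yᵢ|, so x and y are optimised independently as 1-D weighted medians.
Total weight W = 834; half = 417.
x-coordinate, sorted with cumulative weight:
  x=2 (N1, w=110) cum 110
  x=2 (N3, w=275) cum 385
  x=3 (N7, w=200) cum 585  ← median
  x=3 (N8, w=55) cum 640
  x=5 (N2, w=35) cum 675
  x=5 (N4, w=9) cum 684
  x=7 (N6, w=110) cum 794
  x=9 (N5, w=40) cum 834
⇒ x* = 3
y-coordinate, sorted with cumulative weight:
  y=1 (N5, w=40) cum 40
  y=7 (N1, w=110) cum 150
  y=8 (N2, w=35) cum 185
  y=8 (N6, w=110) cum 295
  y=9 (N3, w=275) cum 570  ← median
  y=9 (N8, w=55) cum 625
  y=10 (N7, w=200) cum 825
  y=11 (N4, w=9) cum 834
⇒ y* = 9

(3, 9)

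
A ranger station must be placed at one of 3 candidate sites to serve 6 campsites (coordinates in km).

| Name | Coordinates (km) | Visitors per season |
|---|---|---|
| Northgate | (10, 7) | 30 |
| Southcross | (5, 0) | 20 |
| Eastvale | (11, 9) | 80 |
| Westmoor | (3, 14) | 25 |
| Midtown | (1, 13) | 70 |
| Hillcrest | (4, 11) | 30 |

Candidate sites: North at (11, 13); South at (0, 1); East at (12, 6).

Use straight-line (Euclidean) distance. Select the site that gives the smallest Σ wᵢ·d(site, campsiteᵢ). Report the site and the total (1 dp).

Total weighted distance at each candidate:
  North (11, 13): total = 1908.8
  South (0, 1): total = 3039.5
  East (12, 6): total = 2001.2
Minimum is at North with total 1908.8 km.

North, total 1908.8 km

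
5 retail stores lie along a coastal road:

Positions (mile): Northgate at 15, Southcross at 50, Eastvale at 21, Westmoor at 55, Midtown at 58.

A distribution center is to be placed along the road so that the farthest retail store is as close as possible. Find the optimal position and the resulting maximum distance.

location 36.5, max distance 21.5

The 1-center on a line is the midpoint of the two extreme points: leftmost at 15, rightmost at 58.
Optimal location = (15 + 58)/2 = 36.5; maximum distance = (58 − 15)/2 = 21.5.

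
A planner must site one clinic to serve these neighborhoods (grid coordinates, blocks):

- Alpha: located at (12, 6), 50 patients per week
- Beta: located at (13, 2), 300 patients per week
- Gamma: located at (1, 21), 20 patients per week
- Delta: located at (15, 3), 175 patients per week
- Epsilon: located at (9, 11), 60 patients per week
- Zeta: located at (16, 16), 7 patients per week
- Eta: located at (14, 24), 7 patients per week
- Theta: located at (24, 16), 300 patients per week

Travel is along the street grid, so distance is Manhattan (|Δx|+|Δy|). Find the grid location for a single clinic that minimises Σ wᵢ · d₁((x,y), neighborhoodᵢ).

Manhattan distance separates: Σwᵢ(|x−xᵢ|+|y−yᵢ|) = Σwᵢ|x−xᵢ| + Σwᵢ|y−yᵢ|, so x and y are optimised independently as 1-D weighted medians.
Total weight W = 919; half = 459.5.
x-coordinate, sorted with cumulative weight:
  x=1 (Gamma, w=20) cum 20
  x=9 (Epsilon, w=60) cum 80
  x=12 (Alpha, w=50) cum 130
  x=13 (Beta, w=300) cum 430
  x=14 (Eta, w=7) cum 437
  x=15 (Delta, w=175) cum 612  ← median
  x=16 (Zeta, w=7) cum 619
  x=24 (Theta, w=300) cum 919
⇒ x* = 15
y-coordinate, sorted with cumulative weight:
  y=2 (Beta, w=300) cum 300
  y=3 (Delta, w=175) cum 475  ← median
  y=6 (Alpha, w=50) cum 525
  y=11 (Epsilon, w=60) cum 585
  y=16 (Zeta, w=7) cum 592
  y=16 (Theta, w=300) cum 892
  y=21 (Gamma, w=20) cum 912
  y=24 (Eta, w=7) cum 919
⇒ y* = 3

(15, 3)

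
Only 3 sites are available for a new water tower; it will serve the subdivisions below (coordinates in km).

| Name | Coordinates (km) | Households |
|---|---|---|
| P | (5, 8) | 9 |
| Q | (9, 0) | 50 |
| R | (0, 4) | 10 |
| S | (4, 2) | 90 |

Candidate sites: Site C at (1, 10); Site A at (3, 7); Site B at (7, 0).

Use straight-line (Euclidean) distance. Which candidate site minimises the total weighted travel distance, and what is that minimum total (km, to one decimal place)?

Site B, total 579.3 km

Total weighted distance at each candidate:
  Site C (1, 10): total = 1510.3
  Site A (3, 7): total = 982.4
  Site B (7, 0): total = 579.3
Minimum is at Site B with total 579.3 km.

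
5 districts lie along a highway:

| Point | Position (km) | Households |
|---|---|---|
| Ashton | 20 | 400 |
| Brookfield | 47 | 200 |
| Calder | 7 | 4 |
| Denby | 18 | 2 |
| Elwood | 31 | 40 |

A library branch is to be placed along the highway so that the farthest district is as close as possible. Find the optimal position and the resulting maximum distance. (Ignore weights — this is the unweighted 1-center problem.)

location 27, max distance 20

The 1-center on a line is the midpoint of the two extreme points: leftmost at 7, rightmost at 47.
Optimal location = (7 + 47)/2 = 27; maximum distance = (47 − 7)/2 = 20.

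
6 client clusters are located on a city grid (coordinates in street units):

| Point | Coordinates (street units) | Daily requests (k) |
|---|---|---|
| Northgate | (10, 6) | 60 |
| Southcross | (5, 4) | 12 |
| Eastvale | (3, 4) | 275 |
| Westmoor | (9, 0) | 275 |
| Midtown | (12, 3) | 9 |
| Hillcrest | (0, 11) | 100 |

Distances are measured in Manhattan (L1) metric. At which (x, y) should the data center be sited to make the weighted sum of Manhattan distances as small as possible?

(3, 4)

Manhattan distance separates: Σwᵢ(|x−xᵢ|+|y−yᵢ|) = Σwᵢ|x−xᵢ| + Σwᵢ|y−yᵢ|, so x and y are optimised independently as 1-D weighted medians.
Total weight W = 731; half = 365.5.
x-coordinate, sorted with cumulative weight:
  x=0 (Hillcrest, w=100) cum 100
  x=3 (Eastvale, w=275) cum 375  ← median
  x=5 (Southcross, w=12) cum 387
  x=9 (Westmoor, w=275) cum 662
  x=10 (Northgate, w=60) cum 722
  x=12 (Midtown, w=9) cum 731
⇒ x* = 3
y-coordinate, sorted with cumulative weight:
  y=0 (Westmoor, w=275) cum 275
  y=3 (Midtown, w=9) cum 284
  y=4 (Southcross, w=12) cum 296
  y=4 (Eastvale, w=275) cum 571  ← median
  y=6 (Northgate, w=60) cum 631
  y=11 (Hillcrest, w=100) cum 731
⇒ y* = 4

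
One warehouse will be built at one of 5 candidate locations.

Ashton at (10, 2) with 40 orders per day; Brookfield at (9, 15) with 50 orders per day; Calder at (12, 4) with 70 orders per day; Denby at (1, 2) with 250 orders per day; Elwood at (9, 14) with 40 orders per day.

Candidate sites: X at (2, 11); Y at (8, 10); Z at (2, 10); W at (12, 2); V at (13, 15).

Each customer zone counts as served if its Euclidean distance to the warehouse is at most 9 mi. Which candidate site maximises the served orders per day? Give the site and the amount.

Z, covering 340

Coverage radius r = 9 mi; a point is covered iff (Δx)²+(Δy)² ≤ 9² = 81.
  X (2, 11): covers {Brookfield, Elwood} → 90
  Y (8, 10): covers {Ashton, Brookfield, Calder, Elwood} → 200
  Z (2, 10): covers {Brookfield, Denby, Elwood} → 340
  W (12, 2): covers {Ashton, Calder} → 110
  V (13, 15): covers {Brookfield, Elwood} → 90
Maximum coverage at Z: 340 orders per day.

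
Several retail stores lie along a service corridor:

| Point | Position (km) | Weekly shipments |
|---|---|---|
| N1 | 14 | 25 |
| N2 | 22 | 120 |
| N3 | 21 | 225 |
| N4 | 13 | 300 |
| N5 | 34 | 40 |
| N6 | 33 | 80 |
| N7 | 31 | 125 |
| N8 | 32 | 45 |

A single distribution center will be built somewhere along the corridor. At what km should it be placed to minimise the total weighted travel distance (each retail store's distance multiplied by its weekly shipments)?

For a sum of weighted absolute distances on a line, the optimum is the weighted median (not the mean). Total weight W = 960; half-weight = 480.
Sort by position and accumulate weight:
  km 13 (N4, w=300) → cum 300
  km 14 (N1, w=25) → cum 325
  km 21 (N3, w=225) → cum 550  ≥ 480 → median here
  km 22 (N2, w=120) → cum 670
  km 31 (N7, w=125) → cum 795
  km 32 (N8, w=45) → cum 840
  km 33 (N6, w=80) → cum 920
  km 34 (N5, w=40) → cum 960
Optimal location: km 21.

x = 21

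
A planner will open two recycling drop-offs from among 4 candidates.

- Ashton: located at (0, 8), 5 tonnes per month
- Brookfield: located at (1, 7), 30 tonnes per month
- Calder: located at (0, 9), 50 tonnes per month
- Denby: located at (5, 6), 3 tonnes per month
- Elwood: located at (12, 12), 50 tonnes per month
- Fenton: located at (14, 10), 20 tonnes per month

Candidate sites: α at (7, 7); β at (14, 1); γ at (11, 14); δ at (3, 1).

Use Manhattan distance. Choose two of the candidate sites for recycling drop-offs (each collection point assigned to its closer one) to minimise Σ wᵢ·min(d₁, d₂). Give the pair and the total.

Evaluate every pair (each demand assigned to the nearer of the two):
  {α, γ}: total = 969
  {γ, δ}: total = 1151
  {α, β}: total = 1359
  {α, δ}: total = 1379
  {β, δ}: total = 1691
  {β, γ}: total = 1727
Best pair: {α, γ} with total 969.

{α, γ}, total 969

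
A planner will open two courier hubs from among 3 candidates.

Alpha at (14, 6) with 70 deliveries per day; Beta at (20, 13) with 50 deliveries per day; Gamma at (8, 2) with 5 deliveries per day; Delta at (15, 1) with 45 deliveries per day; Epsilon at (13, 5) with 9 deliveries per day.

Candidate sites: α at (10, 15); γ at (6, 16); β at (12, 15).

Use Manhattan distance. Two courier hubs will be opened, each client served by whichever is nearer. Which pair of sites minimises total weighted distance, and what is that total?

{α, β}, total 2209

Evaluate every pair (each demand assigned to the nearer of the two):
  {α, β}: total = 2209
  {γ, β}: total = 2214
  {α, γ}: total = 2557
Best pair: {α, β} with total 2209.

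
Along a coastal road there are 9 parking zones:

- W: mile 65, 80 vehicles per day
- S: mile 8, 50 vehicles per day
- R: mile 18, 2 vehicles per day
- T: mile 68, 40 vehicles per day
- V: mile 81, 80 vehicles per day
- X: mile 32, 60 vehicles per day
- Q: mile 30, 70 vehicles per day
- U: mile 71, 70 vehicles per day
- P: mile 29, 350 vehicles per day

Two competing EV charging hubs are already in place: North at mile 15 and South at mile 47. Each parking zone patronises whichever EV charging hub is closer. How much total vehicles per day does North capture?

472

The indifferent point is the midpoint (15+47)/2 = 31; parking zones left of it (closer to North at 15) go to North, those right go to South.
  S at 8 (w=50) → North
  R at 18 (w=2) → North
  P at 29 (w=350) → North
  Q at 30 (w=70) → North
  X at 32 (w=60) → South
  W at 65 (w=80) → South
  T at 68 (w=40) → South
  U at 71 (w=70) → South
  V at 81 (w=80) → South
North captures 472; South captures 330.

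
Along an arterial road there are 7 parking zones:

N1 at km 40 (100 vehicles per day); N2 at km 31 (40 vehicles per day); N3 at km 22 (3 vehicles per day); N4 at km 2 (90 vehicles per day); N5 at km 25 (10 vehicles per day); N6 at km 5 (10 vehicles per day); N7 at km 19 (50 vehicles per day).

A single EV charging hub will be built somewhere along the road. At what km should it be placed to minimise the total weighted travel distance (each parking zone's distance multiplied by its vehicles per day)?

x = 22

For a sum of weighted absolute distances on a line, the optimum is the weighted median (not the mean). Total weight W = 303; half-weight = 151.5.
Sort by position and accumulate weight:
  km 2 (N4, w=90) → cum 90
  km 5 (N6, w=10) → cum 100
  km 19 (N7, w=50) → cum 150
  km 22 (N3, w=3) → cum 153  ≥ 151.5 → median here
  km 25 (N5, w=10) → cum 163
  km 31 (N2, w=40) → cum 203
  km 40 (N1, w=100) → cum 303
Optimal location: km 22.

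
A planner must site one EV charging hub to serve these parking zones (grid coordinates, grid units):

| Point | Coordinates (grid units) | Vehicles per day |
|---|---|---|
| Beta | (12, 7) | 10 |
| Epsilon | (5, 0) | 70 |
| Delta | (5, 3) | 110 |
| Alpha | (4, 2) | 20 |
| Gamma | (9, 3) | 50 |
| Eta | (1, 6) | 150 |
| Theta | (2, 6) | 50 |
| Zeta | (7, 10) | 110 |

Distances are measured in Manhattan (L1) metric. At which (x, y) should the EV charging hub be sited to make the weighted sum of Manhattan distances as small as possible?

Manhattan distance separates: Σwᵢ(|x−xᵢ|+|y−yᵢ|) = Σwᵢ|x−xᵢ| + Σwᵢ|y−yᵢ|, so x and y are optimised independently as 1-D weighted medians.
Total weight W = 570; half = 285.
x-coordinate, sorted with cumulative weight:
  x=1 (Eta, w=150) cum 150
  x=2 (Theta, w=50) cum 200
  x=4 (Alpha, w=20) cum 220
  x=5 (Epsilon, w=70) cum 290  ← median
  x=5 (Delta, w=110) cum 400
  x=7 (Zeta, w=110) cum 510
  x=9 (Gamma, w=50) cum 560
  x=12 (Beta, w=10) cum 570
⇒ x* = 5
y-coordinate, sorted with cumulative weight:
  y=0 (Epsilon, w=70) cum 70
  y=2 (Alpha, w=20) cum 90
  y=3 (Delta, w=110) cum 200
  y=3 (Gamma, w=50) cum 250
  y=6 (Eta, w=150) cum 400  ← median
  y=6 (Theta, w=50) cum 450
  y=7 (Beta, w=10) cum 460
  y=10 (Zeta, w=110) cum 570
⇒ y* = 6

(5, 6)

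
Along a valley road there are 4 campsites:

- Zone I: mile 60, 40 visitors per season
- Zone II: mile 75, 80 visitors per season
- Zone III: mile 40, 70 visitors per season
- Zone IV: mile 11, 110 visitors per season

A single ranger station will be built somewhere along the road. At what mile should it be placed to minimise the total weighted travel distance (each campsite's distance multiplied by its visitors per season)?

x = 40

For a sum of weighted absolute distances on a line, the optimum is the weighted median (not the mean). Total weight W = 300; half-weight = 150.
Sort by position and accumulate weight:
  mile 11 (Zone IV, w=110) → cum 110
  mile 40 (Zone III, w=70) → cum 180  ≥ 150 → median here
  mile 60 (Zone I, w=40) → cum 220
  mile 75 (Zone II, w=80) → cum 300
Optimal location: mile 40.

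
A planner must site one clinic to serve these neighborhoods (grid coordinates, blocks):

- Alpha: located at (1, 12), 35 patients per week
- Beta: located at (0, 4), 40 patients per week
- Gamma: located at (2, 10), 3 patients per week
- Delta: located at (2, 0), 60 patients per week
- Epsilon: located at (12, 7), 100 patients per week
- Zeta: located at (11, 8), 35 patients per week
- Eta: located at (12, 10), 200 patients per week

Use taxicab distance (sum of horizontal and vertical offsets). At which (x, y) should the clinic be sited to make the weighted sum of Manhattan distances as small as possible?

Manhattan distance separates: Σwᵢ(|x−xᵢ|+|y−yᵢ|) = Σwᵢ|x−xᵢ| + Σwᵢ|y−yᵢ|, so x and y are optimised independently as 1-D weighted medians.
Total weight W = 473; half = 236.5.
x-coordinate, sorted with cumulative weight:
  x=0 (Beta, w=40) cum 40
  x=1 (Alpha, w=35) cum 75
  x=2 (Gamma, w=3) cum 78
  x=2 (Delta, w=60) cum 138
  x=11 (Zeta, w=35) cum 173
  x=12 (Epsilon, w=100) cum 273  ← median
  x=12 (Eta, w=200) cum 473
⇒ x* = 12
y-coordinate, sorted with cumulative weight:
  y=0 (Delta, w=60) cum 60
  y=4 (Beta, w=40) cum 100
  y=7 (Epsilon, w=100) cum 200
  y=8 (Zeta, w=35) cum 235
  y=10 (Gamma, w=3) cum 238  ← median
  y=10 (Eta, w=200) cum 438
  y=12 (Alpha, w=35) cum 473
⇒ y* = 10

(12, 10)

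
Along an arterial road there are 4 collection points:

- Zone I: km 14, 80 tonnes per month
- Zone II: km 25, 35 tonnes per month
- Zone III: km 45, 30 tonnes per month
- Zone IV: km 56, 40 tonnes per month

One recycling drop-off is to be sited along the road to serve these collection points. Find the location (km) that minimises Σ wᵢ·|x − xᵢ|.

x = 25

For a sum of weighted absolute distances on a line, the optimum is the weighted median (not the mean). Total weight W = 185; half-weight = 92.5.
Sort by position and accumulate weight:
  km 14 (Zone I, w=80) → cum 80
  km 25 (Zone II, w=35) → cum 115  ≥ 92.5 → median here
  km 45 (Zone III, w=30) → cum 145
  km 56 (Zone IV, w=40) → cum 185
Optimal location: km 25.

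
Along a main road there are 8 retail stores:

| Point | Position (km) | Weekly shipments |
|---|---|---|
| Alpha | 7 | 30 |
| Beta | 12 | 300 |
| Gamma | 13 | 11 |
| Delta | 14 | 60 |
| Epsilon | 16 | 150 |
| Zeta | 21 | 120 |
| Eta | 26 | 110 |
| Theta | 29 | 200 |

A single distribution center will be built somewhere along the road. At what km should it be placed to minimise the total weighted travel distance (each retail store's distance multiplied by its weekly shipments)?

For a sum of weighted absolute distances on a line, the optimum is the weighted median (not the mean). Total weight W = 981; half-weight = 490.5.
Sort by position and accumulate weight:
  km 7 (Alpha, w=30) → cum 30
  km 12 (Beta, w=300) → cum 330
  km 13 (Gamma, w=11) → cum 341
  km 14 (Delta, w=60) → cum 401
  km 16 (Epsilon, w=150) → cum 551  ≥ 490.5 → median here
  km 21 (Zeta, w=120) → cum 671
  km 26 (Eta, w=110) → cum 781
  km 29 (Theta, w=200) → cum 981
Optimal location: km 16.

x = 16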